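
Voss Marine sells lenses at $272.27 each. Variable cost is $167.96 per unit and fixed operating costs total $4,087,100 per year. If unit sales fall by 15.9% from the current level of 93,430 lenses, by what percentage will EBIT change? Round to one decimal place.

-27.4%

Total contribution margin = 93,430 × $104.31 = $9,745,683.30.
Subtracting fixed costs: EBIT = $9,745,683.30 − $4,087,100 = $5,658,583.30.
DOL = contribution ÷ EBIT = $9,745,683.30 ÷ $5,658,583.30 = 1.7223.
%ΔEBIT = DOL × %ΔSales = 1.7223 × -15.9% = -27.4%.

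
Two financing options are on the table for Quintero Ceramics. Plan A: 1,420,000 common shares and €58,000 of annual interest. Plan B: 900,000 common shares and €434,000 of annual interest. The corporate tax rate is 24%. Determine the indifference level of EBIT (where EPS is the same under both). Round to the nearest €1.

Set EPS_A = EPS_B: (EBIT − €58,000)(1 − 0.24) ÷ 1,420,000 = (EBIT − €434,000)(1 − 0.24) ÷ 900,000.
Cancelling (1 − t) and cross-multiplying: 900,000·(EBIT − 58,000) = 1,420,000·(EBIT − 434,000).
EBIT × (1,420,000 − 900,000) = 434,000 × 1,420,000 − 58,000 × 900,000 = 564,080,000,000, so EBIT = 564,080,000,000 ÷ 520,000 = 1,084,769.23.

€1,084,769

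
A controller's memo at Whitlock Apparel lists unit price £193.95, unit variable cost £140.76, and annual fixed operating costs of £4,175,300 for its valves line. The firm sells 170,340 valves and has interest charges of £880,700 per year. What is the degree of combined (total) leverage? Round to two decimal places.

2.26

Total contribution margin = 170,340 × £53.19 = £9,060,384.60.
Subtracting fixed costs: EBIT = £9,060,384.60 − £4,175,300 = £4,885,084.60. Interest = £880,700.00, so EBIT − I = £4,004,384.60.
DCL = contribution ÷ (EBIT − I) = £9,060,384.60 ÷ £4,004,384.60 = 2.2626.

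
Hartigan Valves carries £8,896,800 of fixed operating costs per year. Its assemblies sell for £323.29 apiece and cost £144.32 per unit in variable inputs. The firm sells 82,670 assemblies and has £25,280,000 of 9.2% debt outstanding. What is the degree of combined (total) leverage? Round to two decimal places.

4.14

Total contribution margin = 82,670 × £178.97 = £14,795,449.90.
EBIT = £14,795,449.90 − £8,896,800 = £5,898,649.90. Interest = £2,325,760.00, so EBIT − I = £3,572,889.90.
Degree of total leverage = total CM / (EBIT − interest) = £14,795,449.90 / £3,572,889.90 = 4.1410.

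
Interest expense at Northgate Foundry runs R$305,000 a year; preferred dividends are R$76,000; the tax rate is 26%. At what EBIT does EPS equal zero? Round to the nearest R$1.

Grossing the preferred dividend up to pre-tax terms: R$76,000 / (1 − 0.26) = R$102,702.70.
EPS = 0 when EBIT covers interest plus the pre-tax preferred burden: R$305,000 + R$102,702.70 = R$407,702.70.

R$407,703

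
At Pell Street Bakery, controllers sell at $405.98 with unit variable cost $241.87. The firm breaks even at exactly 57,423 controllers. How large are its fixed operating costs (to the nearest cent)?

$9,423,688.53

Each unit contributes $405.98 − $241.87 = $164.11.
Fixed costs = break-even units × CM = 57,423 × $164.11 = $9,423,688.53.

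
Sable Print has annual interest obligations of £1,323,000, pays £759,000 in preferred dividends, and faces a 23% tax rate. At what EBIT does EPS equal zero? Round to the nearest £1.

Grossing the preferred dividend up to pre-tax terms: £759,000 / (1 − 0.23) = £985,714.29.
Financial break-even EBIT = interest + D_p ÷ (1 − t) = £1,323,000 + £985,714.29 = £2,308,714.29.

£2,308,714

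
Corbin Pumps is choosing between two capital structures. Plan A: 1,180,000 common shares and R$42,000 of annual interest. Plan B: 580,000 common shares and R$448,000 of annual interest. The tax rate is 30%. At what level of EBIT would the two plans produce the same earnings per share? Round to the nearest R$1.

At indifference, (EBIT − 42,000)(1 − t)/1,180,000 = (EBIT − 448,000)(1 − t)/580,000.
Cancelling (1 − t) and cross-multiplying: 580,000·(EBIT − 42,000) = 1,180,000·(EBIT − 448,000).
Solving, EBIT = (448,000·1,180,000 − 42,000·580,000) / (1,180,000 − 580,000) = 504,280,000,000 / 600,000 = 840,466.67.

R$840,467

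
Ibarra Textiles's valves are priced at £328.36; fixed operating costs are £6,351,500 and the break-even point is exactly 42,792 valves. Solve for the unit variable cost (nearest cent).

Contribution per unit must be FC / Q = £6,351,500 / 42,792 = £148.4273.
Variable cost per unit = £328.36 − £148.4273 = £179.93.

£179.93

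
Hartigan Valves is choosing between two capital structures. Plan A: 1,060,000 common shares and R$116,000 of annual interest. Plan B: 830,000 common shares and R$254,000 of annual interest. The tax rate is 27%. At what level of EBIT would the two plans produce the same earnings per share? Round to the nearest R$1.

R$752,000

At indifference, (EBIT − 116,000)(1 − t)/1,060,000 = (EBIT − 254,000)(1 − t)/830,000.
The (1 − t) factor cancels: (EBIT − 116,000) × 830,000 = (EBIT − 254,000) × 1,060,000.
EBIT × (1,060,000 − 830,000) = 254,000 × 1,060,000 − 116,000 × 830,000 = 172,960,000,000, so EBIT = 172,960,000,000 ÷ 230,000 = 752,000.00.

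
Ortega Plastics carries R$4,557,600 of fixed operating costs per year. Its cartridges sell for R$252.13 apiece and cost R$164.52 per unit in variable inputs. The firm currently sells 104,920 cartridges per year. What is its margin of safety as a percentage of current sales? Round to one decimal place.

50.4%

Unit CM = price − variable cost = R$252.13 − R$164.52 = R$87.61. Break-even units = R$4,557,600 ÷ R$87.61 = 52,021.46; break-even revenue = 52,021.46 × R$252.13 = R$13,116,170.39.
Actual sales revenue = 104,920 × R$252.13 = R$26,453,479.60.
Margin of safety = (R$26,453,479.60 − R$13,116,170.39) ÷ R$26,453,479.60 = 50.4%.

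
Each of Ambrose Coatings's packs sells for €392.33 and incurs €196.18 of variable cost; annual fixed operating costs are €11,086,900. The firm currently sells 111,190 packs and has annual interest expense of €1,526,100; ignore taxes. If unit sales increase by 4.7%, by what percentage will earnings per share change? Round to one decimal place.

At 111,190 units, contribution = 111,190 × €196.15 = €21,809,918.50.
Subtracting fixed costs: EBIT = €21,809,918.50 − €11,086,900 = €10,723,018.50.
Interest = €1,526,100.00, so EBIT − I = €9,196,918.50.
DCL = total CM / (EBIT − I) = €21,809,918.50 / €9,196,918.50 = 2.3714.
EPS therefore changes by 2.3714 × (+4.7%) = +11.1%.

+11.1%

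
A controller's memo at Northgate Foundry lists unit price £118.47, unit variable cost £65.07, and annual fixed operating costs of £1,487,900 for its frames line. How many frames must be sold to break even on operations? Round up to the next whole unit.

27,864 frames

Unit CM = price − variable cost = £118.47 − £65.07 = £53.40.
Break-even Q = £1,487,900 / £53.40 = 27,863.30 → 27,864 frames.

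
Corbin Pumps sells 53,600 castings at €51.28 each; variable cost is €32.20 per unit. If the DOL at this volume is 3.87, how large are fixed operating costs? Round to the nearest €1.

€758,428

At 53,600 units, contribution = 53,600 × €19.08 = €1,022,688.00.
Since DOL = CM ÷ EBIT, EBIT = €1,022,688.00 ÷ 3.87 = €264,260.47.
And FC = contribution − EBIT = €1,022,688.00 − €264,260.47 = €758,428.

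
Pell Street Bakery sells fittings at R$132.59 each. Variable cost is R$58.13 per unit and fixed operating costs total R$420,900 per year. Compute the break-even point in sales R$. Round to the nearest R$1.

CM per unit = R$132.59 − R$58.13 = R$74.46; CM ratio = R$74.46 / R$132.59 = 0.5616.
Break-even sales = FC ÷ CM ratio = R$420,900 × R$132.59 / R$74.46 = R$749,491.

R$749,491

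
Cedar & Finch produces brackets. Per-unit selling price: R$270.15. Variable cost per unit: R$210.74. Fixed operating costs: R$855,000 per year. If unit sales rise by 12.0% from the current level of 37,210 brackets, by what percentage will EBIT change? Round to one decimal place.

Total contribution margin = 37,210 × R$59.41 = R$2,210,646.10.
Subtracting fixed costs: EBIT = R$2,210,646.10 − R$855,000 = R$1,355,646.10.
DOL = contribution ÷ EBIT = R$2,210,646.10 ÷ R$1,355,646.10 = 1.6307.
%ΔEBIT = DOL × %ΔSales = 1.6307 × +12.0% = +19.6%.

+19.6%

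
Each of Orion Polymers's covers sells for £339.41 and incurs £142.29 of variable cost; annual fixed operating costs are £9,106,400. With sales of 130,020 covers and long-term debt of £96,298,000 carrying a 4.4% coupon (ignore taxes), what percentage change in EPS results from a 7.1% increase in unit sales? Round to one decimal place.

Total contribution margin = 130,020 × £197.12 = £25,629,542.40.
Operating income = contribution − fixed costs = £25,629,542.40 − £9,106,400 = £16,523,142.40.
After interest of £4,237,112.00, pre-tax earnings = £12,286,030.40.
DCL = total CM / (EBIT − I) = £25,629,542.40 / £12,286,030.40 = 2.0861.
%ΔEPS = DCL × %ΔSales = 2.0861 × +7.1% = +14.8%.

+14.8%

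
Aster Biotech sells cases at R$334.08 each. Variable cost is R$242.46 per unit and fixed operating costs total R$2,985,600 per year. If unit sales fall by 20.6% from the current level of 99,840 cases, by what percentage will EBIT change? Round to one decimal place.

At 99,840 units, contribution = 99,840 × R$91.62 = R$9,147,340.80.
Operating income = contribution − fixed costs = R$9,147,340.80 − R$2,985,600 = R$6,161,740.80.
DOL = contribution ÷ EBIT = R$9,147,340.80 ÷ R$6,161,740.80 = 1.4845.
So EBIT moves 1.4845 × (-20.6%) = -30.6%.

-30.6%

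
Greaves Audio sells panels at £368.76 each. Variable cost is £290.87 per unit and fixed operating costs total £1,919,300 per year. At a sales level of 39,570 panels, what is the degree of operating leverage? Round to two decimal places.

At 39,570 units, contribution = 39,570 × £77.89 = £3,082,107.30.
Subtracting fixed costs: EBIT = £3,082,107.30 − £1,919,300 = £1,162,807.30.
Degree of operating leverage = £3,082,107.30 / £1,162,807.30 = 2.6506.

2.65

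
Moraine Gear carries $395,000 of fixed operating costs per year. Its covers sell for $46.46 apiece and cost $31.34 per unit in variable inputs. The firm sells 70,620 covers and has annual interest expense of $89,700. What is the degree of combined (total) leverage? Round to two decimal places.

Contribution at this volume is 70,620 × $15.12 = $1,067,774.40.
Operating income = contribution − fixed costs = $1,067,774.40 − $395,000 = $672,774.40. Interest = $89,700.00.
DOL = $1,067,774.40 ÷ $672,774.40 = 1.5871; DFL = $672,774.40 ÷ $583,074.40 = 1.1538.
DCL = DOL × DFL = 1.5871 × 1.1538 = 1.8312.

1.83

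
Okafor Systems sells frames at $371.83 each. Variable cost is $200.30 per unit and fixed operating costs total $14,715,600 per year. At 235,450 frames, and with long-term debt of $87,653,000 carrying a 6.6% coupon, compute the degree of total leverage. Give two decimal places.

Total contribution margin = 235,450 × $171.53 = $40,386,738.50.
EBIT = $40,386,738.50 − $14,715,600 = $25,671,138.50. Interest = $5,785,098.00, so EBIT − I = $19,886,040.50.
DCL = contribution ÷ (EBIT − I) = $40,386,738.50 ÷ $19,886,040.50 = 2.0309.

2.03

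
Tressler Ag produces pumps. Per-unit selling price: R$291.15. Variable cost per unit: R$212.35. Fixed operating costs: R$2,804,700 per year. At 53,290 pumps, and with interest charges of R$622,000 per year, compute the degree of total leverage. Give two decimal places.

At 53,290 units, contribution = 53,290 × R$78.80 = R$4,199,252.00.
EBIT = R$4,199,252.00 − R$2,804,700 = R$1,394,552.00. Interest = R$622,000.00.
DOL = R$4,199,252.00 ÷ R$1,394,552.00 = 3.0112; DFL = R$1,394,552.00 ÷ R$772,552.00 = 1.8051.
DCL = DOL × DFL = 3.0112 × 1.8051 = 5.4355.

5.44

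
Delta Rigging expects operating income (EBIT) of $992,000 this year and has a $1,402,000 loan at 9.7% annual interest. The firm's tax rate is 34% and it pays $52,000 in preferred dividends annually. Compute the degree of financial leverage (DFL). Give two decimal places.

1.28

Interest = $135,994.00.
Pre-tax preferred-dividend burden = $52,000 ÷ (1 − 0.34) = $78,787.88.
DFL = EBIT ÷ [EBIT − I − D_p/(1−t)] = $992,000 ÷ [$992,000 − $135,994.00 − $78,787.88] = $992,000 ÷ $777,218.12 = 1.2763.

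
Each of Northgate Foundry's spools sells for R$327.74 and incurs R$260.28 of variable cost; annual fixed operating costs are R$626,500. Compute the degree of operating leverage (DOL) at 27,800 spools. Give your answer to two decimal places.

Total contribution margin = 27,800 × R$67.46 = R$1,875,388.00.
EBIT = R$1,875,388.00 − R$626,500 = R$1,248,888.00.
DOL = contribution ÷ EBIT = R$1,875,388.00 ÷ R$1,248,888.00 = 1.5016.

1.50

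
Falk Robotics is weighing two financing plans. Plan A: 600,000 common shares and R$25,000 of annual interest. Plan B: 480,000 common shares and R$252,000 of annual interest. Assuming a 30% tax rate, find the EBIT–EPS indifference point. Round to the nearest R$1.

Set EPS_A = EPS_B: (EBIT − R$25,000)(1 − 0.30) ÷ 600,000 = (EBIT − R$252,000)(1 − 0.30) ÷ 480,000.
Cancelling (1 − t) and cross-multiplying: 480,000·(EBIT − 25,000) = 600,000·(EBIT − 252,000).
Solving, EBIT = (252,000·600,000 − 25,000·480,000) / (600,000 − 480,000) = 139,200,000,000 / 120,000 = 1,160,000.00.

R$1,160,000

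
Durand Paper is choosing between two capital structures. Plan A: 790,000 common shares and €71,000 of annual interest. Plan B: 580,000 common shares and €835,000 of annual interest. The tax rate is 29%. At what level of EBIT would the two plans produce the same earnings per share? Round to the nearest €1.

At indifference, (EBIT − 71,000)(1 − t)/790,000 = (EBIT − 835,000)(1 − t)/580,000.
Cancelling (1 − t) and cross-multiplying: 580,000·(EBIT − 71,000) = 790,000·(EBIT − 835,000).
Solving, EBIT = (835,000·790,000 − 71,000·580,000) / (790,000 − 580,000) = 618,470,000,000 / 210,000 = 2,945,095.24.

€2,945,095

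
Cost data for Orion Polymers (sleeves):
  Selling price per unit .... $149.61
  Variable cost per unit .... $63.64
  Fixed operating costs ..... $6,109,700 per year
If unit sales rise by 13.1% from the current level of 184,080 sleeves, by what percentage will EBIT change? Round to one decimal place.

Total contribution margin = 184,080 × $85.97 = $15,825,357.60.
EBIT = $15,825,357.60 − $6,109,700 = $9,715,657.60.
DOL = contribution ÷ EBIT = $15,825,357.60 ÷ $9,715,657.60 = 1.6289.
So EBIT moves 1.6289 × (+13.1%) = +21.3%.

+21.3%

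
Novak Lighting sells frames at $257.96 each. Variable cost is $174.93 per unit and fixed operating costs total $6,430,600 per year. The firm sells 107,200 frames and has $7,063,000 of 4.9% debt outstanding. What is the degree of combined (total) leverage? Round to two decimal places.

4.19

At 107,200 units, contribution = 107,200 × $83.03 = $8,900,816.00.
EBIT = $8,900,816.00 − $6,430,600 = $2,470,216.00. Interest = $346,087.00.
DOL = $8,900,816.00 ÷ $2,470,216.00 = 3.6033; DFL = $2,470,216.00 ÷ $2,124,129.00 = 1.1629.
DCL = DOL × DFL = 3.6033 × 1.1629 = 4.1903.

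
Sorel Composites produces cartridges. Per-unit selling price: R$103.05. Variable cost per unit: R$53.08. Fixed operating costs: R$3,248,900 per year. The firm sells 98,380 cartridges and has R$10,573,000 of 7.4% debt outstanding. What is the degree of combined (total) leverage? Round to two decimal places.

At 98,380 units, contribution = 98,380 × R$49.97 = R$4,916,048.60.
Subtracting fixed costs: EBIT = R$4,916,048.60 − R$3,248,900 = R$1,667,148.60. Interest = R$782,402.00.
DOL = R$4,916,048.60 ÷ R$1,667,148.60 = 2.9488; DFL = R$1,667,148.60 ÷ R$884,746.60 = 1.8843.
DCL = DOL × DFL = 2.9488 × 1.8843 = 5.5564.

5.56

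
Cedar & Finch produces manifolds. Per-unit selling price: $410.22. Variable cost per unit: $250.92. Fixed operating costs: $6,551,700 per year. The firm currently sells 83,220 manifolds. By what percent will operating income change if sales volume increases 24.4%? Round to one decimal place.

+48.2%

At 83,220 units, contribution = 83,220 × $159.30 = $13,256,946.00.
Subtracting fixed costs: EBIT = $13,256,946.00 − $6,551,700 = $6,705,246.00.
Degree of operating leverage = $13,256,946.00 / $6,705,246.00 = 1.9771.
So EBIT moves 1.9771 × (+24.4%) = +48.2%.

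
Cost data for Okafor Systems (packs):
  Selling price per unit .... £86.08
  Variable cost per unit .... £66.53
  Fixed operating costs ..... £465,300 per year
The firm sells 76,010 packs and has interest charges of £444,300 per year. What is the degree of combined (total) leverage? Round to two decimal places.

Contribution at this volume is 76,010 × £19.55 = £1,485,995.50.
EBIT = £1,485,995.50 − £465,300 = £1,020,695.50. Interest = £444,300.00, so EBIT − I = £576,395.50.
DCL = contribution ÷ (EBIT − I) = £1,485,995.50 ÷ £576,395.50 = 2.5781.

2.58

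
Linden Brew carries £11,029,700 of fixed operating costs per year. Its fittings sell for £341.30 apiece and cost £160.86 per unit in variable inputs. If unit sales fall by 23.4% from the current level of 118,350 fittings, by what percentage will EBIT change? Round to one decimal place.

-48.4%

Contribution at this volume is 118,350 × £180.44 = £21,355,074.00.
Operating income = contribution − fixed costs = £21,355,074.00 − £11,029,700 = £10,325,374.00.
DOL = contribution ÷ EBIT = £21,355,074.00 ÷ £10,325,374.00 = 2.0682.
%ΔEBIT = DOL × %ΔSales = 2.0682 × -23.4% = -48.4%.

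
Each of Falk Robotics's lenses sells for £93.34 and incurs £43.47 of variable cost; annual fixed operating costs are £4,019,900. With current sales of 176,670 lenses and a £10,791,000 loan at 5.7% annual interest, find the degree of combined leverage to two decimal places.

2.11

Contribution at this volume is 176,670 × £49.87 = £8,810,532.90.
Operating income = contribution − fixed costs = £8,810,532.90 − £4,019,900 = £4,790,632.90. Interest = £615,087.00, so EBIT − I = £4,175,545.90.
DCL = contribution ÷ (EBIT − I) = £8,810,532.90 ÷ £4,175,545.90 = 2.1100.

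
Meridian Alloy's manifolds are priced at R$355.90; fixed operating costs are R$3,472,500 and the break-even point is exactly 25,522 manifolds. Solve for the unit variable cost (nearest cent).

R$219.84

At break-even, FC = Q × (P − VC), so P − VC = R$3,472,500 ÷ 25,522 = R$136.0591.
Variable cost per unit = R$355.90 − R$136.0591 = R$219.84.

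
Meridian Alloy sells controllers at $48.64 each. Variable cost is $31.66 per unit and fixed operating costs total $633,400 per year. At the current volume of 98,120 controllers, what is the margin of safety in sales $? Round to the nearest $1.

Each unit contributes $48.64 − $31.66 = $16.98. Break-even units = $633,400 ÷ $16.98 = 37,302.71; break-even revenue = 37,302.71 × $48.64 = $1,814,403.77.
Current sales = 98,120 × $48.64 = $4,772,556.80.
Margin of safety = $4,772,556.80 − $1,814,403.77 = $2,958,153.

$2,958,153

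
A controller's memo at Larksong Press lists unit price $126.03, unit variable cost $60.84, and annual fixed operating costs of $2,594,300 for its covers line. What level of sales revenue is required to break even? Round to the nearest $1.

CM per unit = $126.03 − $60.84 = $65.19; CM ratio = $65.19 / $126.03 = 0.5173.
Break-even revenue = fixed costs × price ÷ CM = $2,594,300 × $126.03 ÷ $65.19 = $5,015,487.

$5,015,487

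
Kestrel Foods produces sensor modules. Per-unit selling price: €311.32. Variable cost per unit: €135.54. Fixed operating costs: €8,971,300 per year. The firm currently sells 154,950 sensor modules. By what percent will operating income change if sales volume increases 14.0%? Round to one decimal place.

+20.9%

Contribution at this volume is 154,950 × €175.78 = €27,237,111.00.
EBIT = €27,237,111.00 − €8,971,300 = €18,265,811.00.
DOL = contribution ÷ EBIT = €27,237,111.00 ÷ €18,265,811.00 = 1.4912.
So EBIT moves 1.4912 × (+14.0%) = +20.9%.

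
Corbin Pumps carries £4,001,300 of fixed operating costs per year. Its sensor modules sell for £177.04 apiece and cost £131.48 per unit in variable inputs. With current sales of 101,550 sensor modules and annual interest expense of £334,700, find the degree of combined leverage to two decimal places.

At 101,550 units, contribution = 101,550 × £45.56 = £4,626,618.00.
EBIT = £4,626,618.00 − £4,001,300 = £625,318.00. Interest = £334,700.00.
DOL = £4,626,618.00 ÷ £625,318.00 = 7.3988; DFL = £625,318.00 ÷ £290,618.00 = 2.1517.
DCL = DOL × DFL = 7.3988 × 2.1517 = 15.9200.

15.92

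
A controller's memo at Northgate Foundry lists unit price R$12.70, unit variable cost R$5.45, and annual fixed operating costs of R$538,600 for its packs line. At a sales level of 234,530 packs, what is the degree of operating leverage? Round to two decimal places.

1.46

At 234,530 units, contribution = 234,530 × R$7.25 = R$1,700,342.50.
Operating income = contribution − fixed costs = R$1,700,342.50 − R$538,600 = R$1,161,742.50.
Degree of operating leverage = R$1,700,342.50 / R$1,161,742.50 = 1.4636.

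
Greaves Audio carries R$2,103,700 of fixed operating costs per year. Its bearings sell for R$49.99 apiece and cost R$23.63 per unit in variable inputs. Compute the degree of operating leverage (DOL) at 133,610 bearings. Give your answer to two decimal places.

2.48

At 133,610 units, contribution = 133,610 × R$26.36 = R$3,521,959.60.
Operating income = contribution − fixed costs = R$3,521,959.60 − R$2,103,700 = R$1,418,259.60.
So DOL = total CM / EBIT = R$3,521,959.60 / R$1,418,259.60 = 2.4833.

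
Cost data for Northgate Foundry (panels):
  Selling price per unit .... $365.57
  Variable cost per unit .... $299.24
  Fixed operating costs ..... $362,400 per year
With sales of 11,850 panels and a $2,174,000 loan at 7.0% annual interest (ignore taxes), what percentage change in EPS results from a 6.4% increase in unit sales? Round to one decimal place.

+18.5%

Contribution at this volume is 11,850 × $66.33 = $786,010.50.
EBIT = $786,010.50 − $362,400 = $423,610.50.
Interest = $152,180.00, so EBIT − I = $271,430.50.
Degree of combined leverage = contribution ÷ (EBIT − I) = $786,010.50 ÷ $271,430.50 = 2.8958.
EPS therefore changes by 2.8958 × (+6.4%) = +18.5%.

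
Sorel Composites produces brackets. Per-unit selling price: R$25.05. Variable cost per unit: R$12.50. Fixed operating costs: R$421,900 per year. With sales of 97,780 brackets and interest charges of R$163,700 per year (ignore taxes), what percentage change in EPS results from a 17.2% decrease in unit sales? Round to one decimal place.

-32.9%

Contribution at this volume is 97,780 × R$12.55 = R$1,227,139.00.
Subtracting fixed costs: EBIT = R$1,227,139.00 − R$421,900 = R$805,239.00.
After interest of R$163,700.00, pre-tax earnings = R$641,539.00.
DCL = total CM / (EBIT − I) = R$1,227,139.00 / R$641,539.00 = 1.9128.
EPS therefore changes by 1.9128 × (-17.2%) = -32.9%.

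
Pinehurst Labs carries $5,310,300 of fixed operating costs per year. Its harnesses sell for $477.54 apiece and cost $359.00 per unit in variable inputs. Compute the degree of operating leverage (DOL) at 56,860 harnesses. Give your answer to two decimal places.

At 56,860 units, contribution = 56,860 × $118.54 = $6,740,184.40.
EBIT = $6,740,184.40 − $5,310,300 = $1,429,884.40.
Degree of operating leverage = $6,740,184.40 / $1,429,884.40 = 4.7138.

4.71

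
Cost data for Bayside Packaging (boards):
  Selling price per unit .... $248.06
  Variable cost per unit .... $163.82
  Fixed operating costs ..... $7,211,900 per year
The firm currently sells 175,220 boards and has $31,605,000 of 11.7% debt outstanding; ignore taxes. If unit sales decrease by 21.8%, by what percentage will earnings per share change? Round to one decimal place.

Contribution at this volume is 175,220 × $84.24 = $14,760,532.80.
Operating income = contribution − fixed costs = $14,760,532.80 − $7,211,900 = $7,548,632.80.
After interest of $3,697,785.00, pre-tax earnings = $3,850,847.80.
Degree of combined leverage = contribution ÷ (EBIT − I) = $14,760,532.80 ÷ $3,850,847.80 = 3.8331.
%ΔEPS = DCL × %ΔSales = 3.8331 × -21.8% = -83.6%.

-83.6%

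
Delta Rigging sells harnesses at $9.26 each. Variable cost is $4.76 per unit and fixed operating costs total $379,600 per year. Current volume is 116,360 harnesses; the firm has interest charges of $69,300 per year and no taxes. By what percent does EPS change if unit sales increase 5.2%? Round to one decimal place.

Contribution at this volume is 116,360 × $4.50 = $523,620.00.
Operating income = contribution − fixed costs = $523,620.00 − $379,600 = $144,020.00.
After interest of $69,300.00, pre-tax earnings = $74,720.00.
Degree of combined leverage = contribution ÷ (EBIT − I) = $523,620.00 ÷ $74,720.00 = 7.0078.
%ΔEPS = DCL × %ΔSales = 7.0078 × +5.2% = +36.4%.

+36.4%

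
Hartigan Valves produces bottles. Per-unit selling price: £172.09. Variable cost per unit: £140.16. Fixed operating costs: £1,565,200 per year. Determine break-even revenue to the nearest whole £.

£8,435,805

CM per unit = £172.09 − £140.16 = £31.93; CM ratio = £31.93 / £172.09 = 0.1855.
Break-even revenue = fixed costs × price ÷ CM = £1,565,200 × £172.09 ÷ £31.93 = £8,435,805.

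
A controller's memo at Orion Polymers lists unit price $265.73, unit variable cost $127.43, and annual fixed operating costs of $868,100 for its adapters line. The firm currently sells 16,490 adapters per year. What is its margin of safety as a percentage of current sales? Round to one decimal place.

61.9%

Unit CM = price − variable cost = $265.73 − $127.43 = $138.30. Break-even units = $868,100 ÷ $138.30 = 6,276.93; break-even revenue = 6,276.93 × $265.73 = $1,667,969.73.
Actual sales revenue = 16,490 × $265.73 = $4,381,887.70.
Margin of safety = ($4,381,887.70 − $1,667,969.73) ÷ $4,381,887.70 = 61.9%.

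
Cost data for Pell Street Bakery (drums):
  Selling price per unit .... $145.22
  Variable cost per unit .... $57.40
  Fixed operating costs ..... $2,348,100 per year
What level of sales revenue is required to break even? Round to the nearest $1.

$3,882,841

CM per unit = $145.22 − $57.40 = $87.82; CM ratio = $87.82 / $145.22 = 0.6047.
Break-even revenue = fixed costs × price ÷ CM = $2,348,100 × $145.22 ÷ $87.82 = $3,882,841.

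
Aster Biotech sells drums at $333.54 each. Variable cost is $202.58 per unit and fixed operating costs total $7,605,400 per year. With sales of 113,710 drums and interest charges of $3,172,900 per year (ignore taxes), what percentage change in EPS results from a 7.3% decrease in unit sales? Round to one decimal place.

-26.4%

Contribution at this volume is 113,710 × $130.96 = $14,891,461.60.
Operating income = contribution − fixed costs = $14,891,461.60 − $7,605,400 = $7,286,061.60.
Interest = $3,172,900.00, so EBIT − I = $4,113,161.60.
DCL = total CM / (EBIT − I) = $14,891,461.60 / $4,113,161.60 = 3.6204.
%ΔEPS = DCL × %ΔSales = 3.6204 × -7.3% = -26.4%.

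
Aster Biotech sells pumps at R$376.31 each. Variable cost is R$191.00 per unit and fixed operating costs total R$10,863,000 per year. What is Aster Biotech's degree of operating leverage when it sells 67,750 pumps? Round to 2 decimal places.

Contribution at this volume is 67,750 × R$185.31 = R$12,554,752.50.
EBIT = R$12,554,752.50 − R$10,863,000 = R$1,691,752.50.
DOL = contribution ÷ EBIT = R$12,554,752.50 ÷ R$1,691,752.50 = 7.4212.

7.42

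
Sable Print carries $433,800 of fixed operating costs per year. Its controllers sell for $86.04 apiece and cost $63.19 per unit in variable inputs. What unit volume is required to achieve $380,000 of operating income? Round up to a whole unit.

35,615 controllers

Contribution margin per unit = $86.04 − $63.19 = $22.85.
Need Q such that Q × $22.85 − $433,800 = $380,000, i.e. Q = $813,800 / $22.85 = 35,614.88 → 35,615.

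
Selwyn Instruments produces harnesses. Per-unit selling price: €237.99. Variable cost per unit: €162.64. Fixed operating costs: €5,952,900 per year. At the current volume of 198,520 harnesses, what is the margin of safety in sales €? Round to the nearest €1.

€28,443,775

Contribution margin per unit = €237.99 − €162.64 = €75.35. Break-even units = €5,952,900 ÷ €75.35 = 79,003.32; break-even revenue = 79,003.32 × €237.99 = €18,801,999.62.
Actual sales revenue = 198,520 × €237.99 = €47,245,774.80.
Margin of safety = €47,245,774.80 − €18,801,999.62 = €28,443,775.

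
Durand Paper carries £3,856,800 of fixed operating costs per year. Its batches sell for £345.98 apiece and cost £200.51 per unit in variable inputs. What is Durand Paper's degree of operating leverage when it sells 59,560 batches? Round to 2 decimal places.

At 59,560 units, contribution = 59,560 × £145.47 = £8,664,193.20.
Subtracting fixed costs: EBIT = £8,664,193.20 − £3,856,800 = £4,807,393.20.
Degree of operating leverage = £8,664,193.20 / £4,807,393.20 = 1.8023.

1.80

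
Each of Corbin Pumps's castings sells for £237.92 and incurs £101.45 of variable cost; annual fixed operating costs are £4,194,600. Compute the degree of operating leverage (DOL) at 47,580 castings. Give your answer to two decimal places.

At 47,580 units, contribution = 47,580 × £136.47 = £6,493,242.60.
Subtracting fixed costs: EBIT = £6,493,242.60 − £4,194,600 = £2,298,642.60.
DOL = contribution ÷ EBIT = £6,493,242.60 ÷ £2,298,642.60 = 2.8248.

2.82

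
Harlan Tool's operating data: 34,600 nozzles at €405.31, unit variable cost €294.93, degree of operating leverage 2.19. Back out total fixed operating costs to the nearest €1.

€2,075,245

At 34,600 units, contribution = 34,600 × €110.38 = €3,819,148.00.
DOL = contribution / EBIT, so EBIT = €3,819,148.00 / 2.19 = €1,743,903.20.
Fixed costs = CM − EBIT = €3,819,148.00 − €1,743,903.20 = €2,075,245.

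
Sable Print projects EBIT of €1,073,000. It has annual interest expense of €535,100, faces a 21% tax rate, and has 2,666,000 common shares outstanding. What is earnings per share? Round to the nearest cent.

€0.16

Pre-tax income = €1,073,000 − €535,100.00 = €537,900.00.
After tax at 21%: net income = €537,900.00 × 0.79 = €424,941.00.
Per share: €424,941.00 / 2,666,000 shares = €0.16.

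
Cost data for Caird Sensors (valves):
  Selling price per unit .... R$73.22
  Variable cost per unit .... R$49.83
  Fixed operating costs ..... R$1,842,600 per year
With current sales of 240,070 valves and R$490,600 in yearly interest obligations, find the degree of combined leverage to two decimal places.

1.71

Total contribution margin = 240,070 × R$23.39 = R$5,615,237.30.
Operating income = contribution − fixed costs = R$5,615,237.30 − R$1,842,600 = R$3,772,637.30. Interest = R$490,600.00.
DOL = R$5,615,237.30 ÷ R$3,772,637.30 = 1.4884; DFL = R$3,772,637.30 ÷ R$3,282,037.30 = 1.1495.
DCL = DOL × DFL = 1.4884 × 1.1495 = 1.7109.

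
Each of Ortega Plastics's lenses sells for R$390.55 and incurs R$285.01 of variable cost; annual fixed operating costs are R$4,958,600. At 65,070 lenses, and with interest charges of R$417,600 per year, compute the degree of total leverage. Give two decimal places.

4.61

Contribution at this volume is 65,070 × R$105.54 = R$6,867,487.80.
EBIT = R$6,867,487.80 − R$4,958,600 = R$1,908,887.80. Interest = R$417,600.00, so EBIT − I = R$1,491,287.80.
DCL = contribution ÷ (EBIT − I) = R$6,867,487.80 ÷ R$1,491,287.80 = 4.6051.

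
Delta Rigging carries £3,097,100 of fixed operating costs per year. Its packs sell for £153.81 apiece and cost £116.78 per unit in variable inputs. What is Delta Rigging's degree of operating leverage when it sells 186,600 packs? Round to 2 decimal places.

1.81

At 186,600 units, contribution = 186,600 × £37.03 = £6,909,798.00.
Operating income = contribution − fixed costs = £6,909,798.00 − £3,097,100 = £3,812,698.00.
Degree of operating leverage = £6,909,798.00 / £3,812,698.00 = 1.8123.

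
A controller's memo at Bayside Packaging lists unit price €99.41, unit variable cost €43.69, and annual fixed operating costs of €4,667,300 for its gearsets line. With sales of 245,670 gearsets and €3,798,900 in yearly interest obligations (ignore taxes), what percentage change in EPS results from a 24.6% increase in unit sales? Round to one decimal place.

+64.5%

At 245,670 units, contribution = 245,670 × €55.72 = €13,688,732.40.
EBIT = €13,688,732.40 − €4,667,300 = €9,021,432.40.
After interest of €3,798,900.00, pre-tax earnings = €5,222,532.40.
Degree of combined leverage = contribution ÷ (EBIT − I) = €13,688,732.40 ÷ €5,222,532.40 = 2.6211.
EPS therefore changes by 2.6211 × (+24.6%) = +64.5%.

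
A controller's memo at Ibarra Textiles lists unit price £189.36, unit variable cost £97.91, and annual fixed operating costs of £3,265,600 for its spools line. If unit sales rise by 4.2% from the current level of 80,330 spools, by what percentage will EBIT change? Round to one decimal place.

+7.6%

Contribution at this volume is 80,330 × £91.45 = £7,346,178.50.
Subtracting fixed costs: EBIT = £7,346,178.50 − £3,265,600 = £4,080,578.50.
Degree of operating leverage = £7,346,178.50 / £4,080,578.50 = 1.8003.
So EBIT moves 1.8003 × (+4.2%) = +7.6%.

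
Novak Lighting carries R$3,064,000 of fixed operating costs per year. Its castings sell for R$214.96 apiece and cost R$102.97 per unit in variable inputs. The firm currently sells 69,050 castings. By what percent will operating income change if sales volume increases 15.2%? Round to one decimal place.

+25.2%

At 69,050 units, contribution = 69,050 × R$111.99 = R$7,732,909.50.
Operating income = contribution − fixed costs = R$7,732,909.50 − R$3,064,000 = R$4,668,909.50.
So DOL = total CM / EBIT = R$7,732,909.50 / R$4,668,909.50 = 1.6563.
So EBIT moves 1.6563 × (+15.2%) = +25.2%.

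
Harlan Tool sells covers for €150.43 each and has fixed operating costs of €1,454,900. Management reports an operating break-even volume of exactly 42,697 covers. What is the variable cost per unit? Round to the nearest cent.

€116.36

At break-even, FC = Q × (P − VC), so P − VC = €1,454,900 ÷ 42,697 = €34.0750.
Hence VC = price − CM = €150.43 − €34.0750 = €116.36.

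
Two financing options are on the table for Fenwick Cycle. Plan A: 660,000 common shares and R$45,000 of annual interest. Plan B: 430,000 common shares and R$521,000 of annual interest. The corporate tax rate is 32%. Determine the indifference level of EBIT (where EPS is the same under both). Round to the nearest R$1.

R$1,410,913

Set EPS_A = EPS_B: (EBIT − R$45,000)(1 − 0.32) ÷ 660,000 = (EBIT − R$521,000)(1 − 0.32) ÷ 430,000.
The (1 − t) factor cancels: (EBIT − 45,000) × 430,000 = (EBIT − 521,000) × 660,000.
Solving, EBIT = (521,000·660,000 − 45,000·430,000) / (660,000 − 430,000) = 324,510,000,000 / 230,000 = 1,410,913.04.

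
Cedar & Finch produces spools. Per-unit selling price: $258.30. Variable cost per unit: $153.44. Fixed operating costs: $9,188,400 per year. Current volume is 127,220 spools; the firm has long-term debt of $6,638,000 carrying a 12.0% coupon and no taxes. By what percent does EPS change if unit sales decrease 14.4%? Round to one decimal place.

Total contribution margin = 127,220 × $104.86 = $13,340,289.20.
EBIT = $13,340,289.20 − $9,188,400 = $4,151,889.20.
Interest = $796,560.00, so EBIT − I = $3,355,329.20.
DCL = total CM / (EBIT − I) = $13,340,289.20 / $3,355,329.20 = 3.9759.
%ΔEPS = DCL × %ΔSales = 3.9759 × -14.4% = -57.3%.

-57.3%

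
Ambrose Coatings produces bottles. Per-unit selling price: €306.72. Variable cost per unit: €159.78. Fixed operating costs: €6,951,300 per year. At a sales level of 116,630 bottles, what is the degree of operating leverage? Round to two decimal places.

1.68

At 116,630 units, contribution = 116,630 × €146.94 = €17,137,612.20.
Operating income = contribution − fixed costs = €17,137,612.20 − €6,951,300 = €10,186,312.20.
DOL = contribution ÷ EBIT = €17,137,612.20 ÷ €10,186,312.20 = 1.6824.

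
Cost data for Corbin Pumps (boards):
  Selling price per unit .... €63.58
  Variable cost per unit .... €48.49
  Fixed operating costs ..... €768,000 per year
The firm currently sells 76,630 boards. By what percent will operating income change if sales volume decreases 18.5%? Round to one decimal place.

At 76,630 units, contribution = 76,630 × €15.09 = €1,156,346.70.
EBIT = €1,156,346.70 − €768,000 = €388,346.70.
So DOL = total CM / EBIT = €1,156,346.70 / €388,346.70 = 2.9776.
So EBIT moves 2.9776 × (-18.5%) = -55.1%.

-55.1%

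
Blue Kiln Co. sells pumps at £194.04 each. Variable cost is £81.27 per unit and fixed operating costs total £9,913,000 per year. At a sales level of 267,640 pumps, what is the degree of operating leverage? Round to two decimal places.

At 267,640 units, contribution = 267,640 × £112.77 = £30,181,762.80.
Subtracting fixed costs: EBIT = £30,181,762.80 − £9,913,000 = £20,268,762.80.
So DOL = total CM / EBIT = £30,181,762.80 / £20,268,762.80 = 1.4891.

1.49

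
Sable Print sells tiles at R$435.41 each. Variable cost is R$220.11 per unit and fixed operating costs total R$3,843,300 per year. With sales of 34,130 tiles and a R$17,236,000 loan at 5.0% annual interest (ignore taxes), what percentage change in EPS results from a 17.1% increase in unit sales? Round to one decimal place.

Total contribution margin = 34,130 × R$215.30 = R$7,348,189.00.
EBIT = R$7,348,189.00 − R$3,843,300 = R$3,504,889.00.
After interest of R$861,800.00, pre-tax earnings = R$2,643,089.00.
Degree of combined leverage = contribution ÷ (EBIT − I) = R$7,348,189.00 ÷ R$2,643,089.00 = 2.7802.
EPS therefore changes by 2.7802 × (+17.1%) = +47.5%.

+47.5%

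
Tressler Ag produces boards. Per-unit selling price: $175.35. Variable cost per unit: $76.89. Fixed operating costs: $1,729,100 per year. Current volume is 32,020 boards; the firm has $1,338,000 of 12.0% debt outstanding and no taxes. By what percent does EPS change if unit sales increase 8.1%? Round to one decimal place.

+20.2%

At 32,020 units, contribution = 32,020 × $98.46 = $3,152,689.20.
Operating income = contribution − fixed costs = $3,152,689.20 − $1,729,100 = $1,423,589.20.
After interest of $160,560.00, pre-tax earnings = $1,263,029.20.
Degree of combined leverage = contribution ÷ (EBIT − I) = $3,152,689.20 ÷ $1,263,029.20 = 2.4961.
%ΔEPS = DCL × %ΔSales = 2.4961 × +8.1% = +20.2%.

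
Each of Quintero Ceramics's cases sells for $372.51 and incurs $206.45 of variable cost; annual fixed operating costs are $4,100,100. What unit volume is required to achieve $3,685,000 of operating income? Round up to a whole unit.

46,882 cases

Unit CM = price − variable cost = $372.51 − $206.45 = $166.06.
Units = (FC + target) / CM = ($4,100,100 + $3,685,000) / $166.06 = 46,881.25, so 46,882 cases.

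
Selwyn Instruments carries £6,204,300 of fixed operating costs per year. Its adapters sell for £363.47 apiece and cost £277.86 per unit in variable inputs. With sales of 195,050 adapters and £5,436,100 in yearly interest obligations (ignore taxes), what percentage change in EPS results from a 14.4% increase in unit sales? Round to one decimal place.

Total contribution margin = 195,050 × £85.61 = £16,698,230.50.
EBIT = £16,698,230.50 − £6,204,300 = £10,493,930.50.
After interest of £5,436,100.00, pre-tax earnings = £5,057,830.50.
Degree of combined leverage = contribution ÷ (EBIT − I) = £16,698,230.50 ÷ £5,057,830.50 = 3.3015.
EPS therefore changes by 3.3015 × (+14.4%) = +47.5%.

+47.5%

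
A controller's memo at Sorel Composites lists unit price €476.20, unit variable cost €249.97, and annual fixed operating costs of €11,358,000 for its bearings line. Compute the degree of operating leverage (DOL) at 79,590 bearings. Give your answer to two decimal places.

Total contribution margin = 79,590 × €226.23 = €18,005,645.70.
Operating income = contribution − fixed costs = €18,005,645.70 − €11,358,000 = €6,647,645.70.
DOL = contribution ÷ EBIT = €18,005,645.70 ÷ €6,647,645.70 = 2.7086.

2.71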